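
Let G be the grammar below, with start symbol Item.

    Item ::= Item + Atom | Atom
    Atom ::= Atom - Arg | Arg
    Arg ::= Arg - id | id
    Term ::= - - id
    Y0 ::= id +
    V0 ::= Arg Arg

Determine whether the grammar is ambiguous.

Witness: id - id

Derivation 1: Item ⇒ Atom ⇒ Atom - Arg ⇒ Arg - Arg ⇒ id - Arg ⇒ id - id
Derivation 2: Item ⇒ Atom ⇒ Arg ⇒ Arg - id ⇒ id - id

Two distinct leftmost derivations for the same string.

Ambiguous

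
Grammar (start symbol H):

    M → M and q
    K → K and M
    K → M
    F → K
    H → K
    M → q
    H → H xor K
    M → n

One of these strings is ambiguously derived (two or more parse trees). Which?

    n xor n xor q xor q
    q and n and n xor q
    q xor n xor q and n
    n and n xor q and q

n and n xor q and q

n xor n xor q xor q: 1 tree
q and n and n xor q: 1 tree
q xor n xor q and n: 1 tree
n and n xor q and q: 2 trees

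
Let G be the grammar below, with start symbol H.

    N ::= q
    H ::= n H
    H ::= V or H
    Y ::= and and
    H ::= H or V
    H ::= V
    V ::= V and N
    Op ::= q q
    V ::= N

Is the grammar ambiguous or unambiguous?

Ambiguous

Witness: q or q

Derivation 1: H ⇒ V or H ⇒ N or H ⇒ q or H ⇒ q or V ⇒ q or N ⇒ q or q
Derivation 2: H ⇒ H or V ⇒ V or V ⇒ N or V ⇒ q or V ⇒ q or N ⇒ q or q

Two distinct leftmost derivations for the same string.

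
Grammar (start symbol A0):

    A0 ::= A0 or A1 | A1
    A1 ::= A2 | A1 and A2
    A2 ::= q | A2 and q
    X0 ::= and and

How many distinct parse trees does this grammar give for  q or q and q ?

Parse trees for q or q and q:
  [A0 [A0 [A1 [A2 q]]] or [A1 [A2 [A2 q] and q]]]
  [A0 [A0 [A1 [A2 q]]] or [A1 [A1 [A2 q]] and [A2 q]]]

2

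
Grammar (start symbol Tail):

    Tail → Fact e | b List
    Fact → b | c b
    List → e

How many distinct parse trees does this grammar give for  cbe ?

Parse trees for cbe:
  [Tail [Fact c b] e]

1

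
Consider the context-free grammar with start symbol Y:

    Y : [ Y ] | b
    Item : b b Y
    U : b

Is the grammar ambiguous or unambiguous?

Unambiguous

Only Y is reachable from Y; ignoring the rest: Each string is a nest of matched brackets around a single atom. An opening bracket forces the recursive rule; an atom forces the base rule.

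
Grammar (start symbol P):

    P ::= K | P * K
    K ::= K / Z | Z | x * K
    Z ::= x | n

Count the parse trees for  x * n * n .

2

Parse trees for x * n * n:
  [P [P [K x * [K [Z n]]]] * [K [Z n]]]
  [P [P [P [K [Z x]]] * [K [Z n]]] * [K [Z n]]]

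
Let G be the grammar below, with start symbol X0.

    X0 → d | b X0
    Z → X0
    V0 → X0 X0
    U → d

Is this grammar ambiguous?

Unambiguous

Only X0 is reachable from X0; ignoring the rest: Restricted to the reachable nonterminals, every rule has the form A → t or A → t B, and no two rules for the same A share a first terminal. The grammar encodes a DFA — one run per string.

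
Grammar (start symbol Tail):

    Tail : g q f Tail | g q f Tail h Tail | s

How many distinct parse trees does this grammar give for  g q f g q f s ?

Parse trees for g q f g q f s:
  [Tail g q f [Tail g q f [Tail s]]]

1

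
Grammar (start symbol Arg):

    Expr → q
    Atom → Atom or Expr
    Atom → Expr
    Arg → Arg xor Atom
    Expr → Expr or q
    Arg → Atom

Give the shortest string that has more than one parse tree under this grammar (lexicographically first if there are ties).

length 1: no string has ≥2 trees
length 3: q or q has 2 parse trees

Two derivations of q or q:
  Arg ⇒ Atom ⇒ Atom or Expr ⇒ Expr or Expr ⇒ q or Expr ⇒ q or q
  Arg ⇒ Atom ⇒ Expr ⇒ Expr or q ⇒ q or q

q or q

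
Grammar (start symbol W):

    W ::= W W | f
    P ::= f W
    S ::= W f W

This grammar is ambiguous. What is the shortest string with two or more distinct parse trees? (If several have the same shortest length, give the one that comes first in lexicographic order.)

f f f

length 1: no string has ≥2 trees
length 2: no string has ≥2 trees
length 3: f f f has 2 parse trees

Two derivations of f f f:
  W ⇒ W W ⇒ W W W ⇒ f W W ⇒ f f W ⇒ f f f
  W ⇒ W W ⇒ f W ⇒ f W W ⇒ f f W ⇒ f f f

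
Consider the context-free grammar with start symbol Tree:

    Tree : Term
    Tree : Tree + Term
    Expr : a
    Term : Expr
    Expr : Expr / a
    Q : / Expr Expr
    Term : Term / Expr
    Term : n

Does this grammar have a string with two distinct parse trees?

Witness: a / a

Derivation 1: Tree ⇒ Term ⇒ Expr ⇒ Expr / a ⇒ a / a
Derivation 2: Tree ⇒ Term ⇒ Term / Expr ⇒ Expr / Expr ⇒ a / Expr ⇒ a / a

Two distinct leftmost derivations for the same string.

Ambiguous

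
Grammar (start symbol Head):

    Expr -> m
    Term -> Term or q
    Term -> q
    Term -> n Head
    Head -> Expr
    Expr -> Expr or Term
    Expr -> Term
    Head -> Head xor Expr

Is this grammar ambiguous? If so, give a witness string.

Ambiguous

Witness: q or q

Derivation 1: Head ⇒ Expr ⇒ Expr or Term ⇒ Term or Term ⇒ q or Term ⇒ q or q
Derivation 2: Head ⇒ Expr ⇒ Term ⇒ Term or q ⇒ q or q

Two distinct leftmost derivations for the same string.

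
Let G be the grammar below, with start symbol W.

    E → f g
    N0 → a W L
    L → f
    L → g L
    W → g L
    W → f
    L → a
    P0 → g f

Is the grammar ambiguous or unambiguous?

Unambiguous

(P0, N0, E are unreachable from W, so their rules don't affect L(W).) The reachable rules are right-linear with at most one rule per (nonterminal, next-terminal) pair. Each input token forces the next rule, so parsing is deterministic.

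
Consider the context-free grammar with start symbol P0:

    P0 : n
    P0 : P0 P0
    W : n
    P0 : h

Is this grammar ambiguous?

Witness: h h h

Derivation 1: P0 ⇒ P0 P0 ⇒ P0 P0 P0 ⇒ h P0 P0 ⇒ h h P0 ⇒ h h h
Derivation 2: P0 ⇒ P0 P0 ⇒ h P0 ⇒ h P0 P0 ⇒ h h P0 ⇒ h h h

Two distinct leftmost derivations for the same string.

Ambiguous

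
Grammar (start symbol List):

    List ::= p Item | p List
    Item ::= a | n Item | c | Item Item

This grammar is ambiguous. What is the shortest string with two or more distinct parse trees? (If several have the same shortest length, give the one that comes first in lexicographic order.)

length 2: no string has ≥2 trees
length 3: no string has ≥2 trees
length 4: p a a a has 2 parse trees

Two derivations of p a a a:
  List ⇒ p Item ⇒ p Item Item ⇒ p a Item ⇒ p a Item Item ⇒ p a a Item ⇒ p a a a
  List ⇒ p Item ⇒ p Item Item ⇒ p Item Item Item ⇒ p a Item Item ⇒ p a a Item ⇒ p a a a

p a a a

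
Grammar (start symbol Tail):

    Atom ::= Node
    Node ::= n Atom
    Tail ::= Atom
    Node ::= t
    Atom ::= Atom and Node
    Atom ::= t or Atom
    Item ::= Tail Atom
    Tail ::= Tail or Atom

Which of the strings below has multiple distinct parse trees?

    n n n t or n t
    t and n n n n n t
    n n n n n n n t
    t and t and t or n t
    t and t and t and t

n n n t or n t

n n n t or n t: 2 trees
t and n n n n n t: 1 tree
n n n n n n n t: 1 tree
t and t and t or n t: 1 tree
t and t and t and t: 1 tree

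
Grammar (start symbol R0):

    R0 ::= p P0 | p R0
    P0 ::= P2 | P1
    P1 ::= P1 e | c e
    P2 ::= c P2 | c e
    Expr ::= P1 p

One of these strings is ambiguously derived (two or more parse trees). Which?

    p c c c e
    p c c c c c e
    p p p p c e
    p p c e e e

p c c c e: 1 tree
p c c c c c e: 1 tree
p p p p c e: 2 trees
p p c e e e: 1 tree

p p p p c e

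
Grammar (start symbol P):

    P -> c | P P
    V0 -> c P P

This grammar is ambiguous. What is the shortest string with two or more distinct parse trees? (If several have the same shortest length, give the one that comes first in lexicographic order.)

c c c

length 1: no string has ≥2 trees
length 2: no string has ≥2 trees
length 3: c c c has 2 parse trees

Two derivations of c c c:
  P ⇒ P P ⇒ c P ⇒ c P P ⇒ c c P ⇒ c c c
  P ⇒ P P ⇒ P P P ⇒ c P P ⇒ c c P ⇒ c c c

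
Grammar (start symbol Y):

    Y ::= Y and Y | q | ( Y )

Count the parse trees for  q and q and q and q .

Parse trees for q and q and q and q:
  [Y [Y q] and [Y [Y q] and [Y [Y q] and [Y q]]]]
  [Y [Y q] and [Y [Y [Y q] and [Y q]] and [Y q]]]
  [Y [Y [Y q] and [Y q]] and [Y [Y q] and [Y q]]]
  [Y [Y [Y q] and [Y [Y q] and [Y q]]] and [Y q]]
  [Y [Y [Y [Y q] and [Y q]] and [Y q]] and [Y q]]

5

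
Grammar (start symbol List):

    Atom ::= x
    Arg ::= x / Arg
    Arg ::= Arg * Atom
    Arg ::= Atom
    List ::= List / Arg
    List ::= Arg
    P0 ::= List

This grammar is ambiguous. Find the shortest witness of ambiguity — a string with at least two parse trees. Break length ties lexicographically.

x / x

length 1: no string has ≥2 trees
length 3: x / x has 2 parse trees

Two derivations of x / x:
  List ⇒ List / Arg ⇒ Arg / Arg ⇒ Atom / Arg ⇒ x / Arg ⇒ x / Atom ⇒ x / x
  List ⇒ Arg ⇒ x / Arg ⇒ x / Atom ⇒ x / x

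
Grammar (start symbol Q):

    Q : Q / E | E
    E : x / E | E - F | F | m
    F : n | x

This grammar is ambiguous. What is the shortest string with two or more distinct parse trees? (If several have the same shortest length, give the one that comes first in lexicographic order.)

x / m

length 1: no string has ≥2 trees
length 3: x / m has 2 parse trees

Two derivations of x / m:
  Q ⇒ Q / E ⇒ E / E ⇒ F / E ⇒ x / E ⇒ x / m
  Q ⇒ E ⇒ x / E ⇒ x / m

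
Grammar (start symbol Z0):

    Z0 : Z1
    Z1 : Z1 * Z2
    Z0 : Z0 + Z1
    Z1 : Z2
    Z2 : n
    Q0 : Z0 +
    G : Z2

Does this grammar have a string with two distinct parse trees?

Only Z0, Z1, Z2 are reachable from Z0; ignoring the rest: Z0 → Z0 + Z1 | Z1  ;  Z1 → Z1 * Z2 | Z2  — a left-associative chain with Z2 at the bottom. Each string factors uniquely by precedence.

Unambiguous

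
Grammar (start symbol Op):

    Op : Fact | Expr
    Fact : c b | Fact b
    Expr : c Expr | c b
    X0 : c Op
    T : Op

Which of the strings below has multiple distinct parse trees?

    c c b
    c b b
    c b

c c b: 1 tree
c b b: 1 tree
c b: 2 trees

c b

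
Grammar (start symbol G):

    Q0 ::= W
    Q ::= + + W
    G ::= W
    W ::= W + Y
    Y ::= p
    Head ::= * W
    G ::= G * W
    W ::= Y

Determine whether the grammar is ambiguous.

Only G, W, Y are reachable from G; ignoring the rest: This is a standard precedence ladder (G over W over Y), with each level left-recursive on its own operator ('*' at G, '+' at W). That structure is LR(1), hence unambiguous.

Unambiguous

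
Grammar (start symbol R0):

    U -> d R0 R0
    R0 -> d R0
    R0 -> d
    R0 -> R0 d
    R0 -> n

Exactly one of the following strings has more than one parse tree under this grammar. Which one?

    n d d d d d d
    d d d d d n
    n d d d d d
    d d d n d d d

n d d d d d d: 1 tree
d d d d d n: 1 tree
n d d d d d: 1 tree
d d d n d d d: 20 trees

d d d n d d d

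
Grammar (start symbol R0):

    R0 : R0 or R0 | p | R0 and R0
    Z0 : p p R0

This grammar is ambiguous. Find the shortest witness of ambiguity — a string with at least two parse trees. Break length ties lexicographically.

p and p and p

length 1: no string has ≥2 trees
length 3: no string has ≥2 trees
length 5: p and p and p has 2 parse trees

Two derivations of p and p and p:
  R0 ⇒ R0 and R0 ⇒ p and R0 ⇒ p and R0 and R0 ⇒ p and p and R0 ⇒ p and p and p
  R0 ⇒ R0 and R0 ⇒ R0 and R0 and R0 ⇒ p and R0 and R0 ⇒ p and p and R0 ⇒ p and p and p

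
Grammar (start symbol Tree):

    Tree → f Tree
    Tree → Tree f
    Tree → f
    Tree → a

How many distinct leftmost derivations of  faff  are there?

Parse trees for faff:
  [Tree f [Tree [Tree [Tree a] f] f]]
  [Tree [Tree f [Tree [Tree a] f]] f]
  [Tree [Tree [Tree f [Tree a]] f] f]

3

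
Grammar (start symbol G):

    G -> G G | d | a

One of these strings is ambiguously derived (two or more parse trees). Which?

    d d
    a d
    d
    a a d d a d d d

a a d d a d d d

d d: 1 tree
a d: 1 tree
d: 1 tree
a a d d a d d d: 429 trees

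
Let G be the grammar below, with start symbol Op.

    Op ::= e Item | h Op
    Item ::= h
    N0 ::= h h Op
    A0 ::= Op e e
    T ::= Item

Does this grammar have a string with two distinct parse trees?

Unambiguous

Only Op, Item are reachable from Op; ignoring the rest: The reachable rules are right-linear with at most one rule per (nonterminal, next-terminal) pair. Each input token forces the next rule, so parsing is deterministic.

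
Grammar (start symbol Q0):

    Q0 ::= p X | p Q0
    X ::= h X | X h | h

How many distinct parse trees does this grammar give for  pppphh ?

2

Parse trees for pppphh:
  [Q0 p [Q0 p [Q0 p [Q0 p [X h [X h]]]]]]
  [Q0 p [Q0 p [Q0 p [Q0 p [X [X h] h]]]]]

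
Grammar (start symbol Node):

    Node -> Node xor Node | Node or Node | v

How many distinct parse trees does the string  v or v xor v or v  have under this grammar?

Parse trees for v or v xor v or v:
  [Node [Node [Node v] or [Node v]] xor [Node [Node v] or [Node v]]]
  [Node [Node v] or [Node [Node v] xor [Node [Node v] or [Node v]]]]
  [Node [Node v] or [Node [Node [Node v] xor [Node v]] or [Node v]]]
  [Node [Node [Node [Node v] or [Node v]] xor [Node v]] or [Node v]]
  [Node [Node [Node v] or [Node [Node v] xor [Node v]]] or [Node v]]

5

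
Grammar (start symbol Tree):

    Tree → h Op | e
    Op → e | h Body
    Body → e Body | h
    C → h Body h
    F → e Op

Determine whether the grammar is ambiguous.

(C, F are unreachable from Tree, so their rules don't affect L(Tree).) Each reachable nonterminal has at most one production per leading terminal, and all productions are right-linear; the derivation is determined token-by-token.

Unambiguous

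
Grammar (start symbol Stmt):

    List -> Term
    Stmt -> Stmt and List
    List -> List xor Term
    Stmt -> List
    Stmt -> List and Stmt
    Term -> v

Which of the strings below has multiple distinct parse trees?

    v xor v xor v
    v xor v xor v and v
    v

v xor v xor v: 1 tree
v xor v xor v and v: 2 trees
v: 1 tree

v xor v xor v and v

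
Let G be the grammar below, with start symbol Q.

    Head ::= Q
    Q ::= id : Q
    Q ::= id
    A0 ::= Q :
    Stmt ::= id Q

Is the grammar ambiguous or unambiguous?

Unambiguous

Only Q is reachable from Q; ignoring the rest: The reachable grammar is A → atom sep A | atom. Each atom is followed by either the separator (recurse) or end-of-string (stop) — no choice point.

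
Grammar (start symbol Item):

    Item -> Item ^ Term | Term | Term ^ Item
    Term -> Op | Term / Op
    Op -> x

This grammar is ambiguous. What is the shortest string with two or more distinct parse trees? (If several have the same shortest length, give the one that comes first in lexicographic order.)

x ^ x

length 1: no string has ≥2 trees
length 3: x ^ x has 2 parse trees

Two derivations of x ^ x:
  Item ⇒ Item ^ Term ⇒ Term ^ Term ⇒ Op ^ Term ⇒ x ^ Term ⇒ x ^ Op ⇒ x ^ x
  Item ⇒ Term ^ Item ⇒ Op ^ Item ⇒ x ^ Item ⇒ x ^ Term ⇒ x ^ Op ⇒ x ^ x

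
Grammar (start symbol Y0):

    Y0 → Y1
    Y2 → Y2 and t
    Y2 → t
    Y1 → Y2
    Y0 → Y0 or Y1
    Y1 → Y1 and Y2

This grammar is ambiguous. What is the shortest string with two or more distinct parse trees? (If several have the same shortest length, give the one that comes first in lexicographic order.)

length 1: no string has ≥2 trees
length 3: t and t has 2 parse trees

Two derivations of t and t:
  Y0 ⇒ Y1 ⇒ Y2 ⇒ Y2 and t ⇒ t and t
  Y0 ⇒ Y1 ⇒ Y1 and Y2 ⇒ Y2 and Y2 ⇒ t and Y2 ⇒ t and t

t and t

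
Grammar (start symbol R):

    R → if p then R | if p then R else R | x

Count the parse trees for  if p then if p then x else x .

2

Parse trees for if p then if p then x else x:
  [R if p then [R if p then [R x] else [R x]]]
  [R if p then [R if p then [R x]] else [R x]]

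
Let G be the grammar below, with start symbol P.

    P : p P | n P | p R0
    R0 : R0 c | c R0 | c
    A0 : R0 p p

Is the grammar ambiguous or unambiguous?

Witness: p c c

Derivation 1: P ⇒ p R0 ⇒ p R0 c ⇒ p c c
Derivation 2: P ⇒ p R0 ⇒ p c R0 ⇒ p c c

Two distinct leftmost derivations for the same string.

Ambiguous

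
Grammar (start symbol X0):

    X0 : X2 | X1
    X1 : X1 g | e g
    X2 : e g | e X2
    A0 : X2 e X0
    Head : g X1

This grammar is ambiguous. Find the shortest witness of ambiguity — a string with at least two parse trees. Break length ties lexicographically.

e g

length 2: e g has 2 parse trees

Two derivations of e g:
  X0 ⇒ X2 ⇒ e g
  X0 ⇒ X1 ⇒ e g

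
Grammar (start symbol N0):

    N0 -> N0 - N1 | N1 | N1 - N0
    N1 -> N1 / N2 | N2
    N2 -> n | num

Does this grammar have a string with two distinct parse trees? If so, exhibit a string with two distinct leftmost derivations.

Ambiguous

Witness: n - n

Derivation 1: N0 ⇒ N0 - N1 ⇒ N1 - N1 ⇒ N2 - N1 ⇒ n - N1 ⇒ n - N2 ⇒ n - n
Derivation 2: N0 ⇒ N1 - N0 ⇒ N2 - N0 ⇒ n - N0 ⇒ n - N1 ⇒ n - N2 ⇒ n - n

Two distinct leftmost derivations for the same string.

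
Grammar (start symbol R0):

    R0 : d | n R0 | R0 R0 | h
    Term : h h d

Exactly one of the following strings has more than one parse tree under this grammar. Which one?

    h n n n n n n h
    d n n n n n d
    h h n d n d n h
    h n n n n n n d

h h n d n d n h

h n n n n n n h: 1 tree
d n n n n n d: 1 tree
h h n d n d n h: 30 trees
h n n n n n n d: 1 tree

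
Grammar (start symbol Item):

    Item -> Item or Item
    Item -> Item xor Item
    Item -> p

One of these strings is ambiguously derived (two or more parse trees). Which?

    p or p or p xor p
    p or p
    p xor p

p or p or p xor p: 5 trees
p or p: 1 tree
p xor p: 1 tree

p or p or p xor p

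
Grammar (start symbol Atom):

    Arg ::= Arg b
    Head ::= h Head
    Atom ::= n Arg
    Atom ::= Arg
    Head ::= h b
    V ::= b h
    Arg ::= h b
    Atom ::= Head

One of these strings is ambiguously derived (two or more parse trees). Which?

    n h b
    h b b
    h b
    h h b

n h b: 1 tree
h b b: 1 tree
h b: 2 trees
h h b: 1 tree

h b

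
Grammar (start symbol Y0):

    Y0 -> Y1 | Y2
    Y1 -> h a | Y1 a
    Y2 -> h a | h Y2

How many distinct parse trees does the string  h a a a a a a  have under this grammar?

1

Parse trees for h a a a a a a:
  [Y0 [Y1 [Y1 [Y1 [Y1 [Y1 [Y1 h a] a] a] a] a] a]]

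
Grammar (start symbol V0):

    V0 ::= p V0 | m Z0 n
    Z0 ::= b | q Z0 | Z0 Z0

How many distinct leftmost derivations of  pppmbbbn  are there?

Parse trees for pppmbbbn:
  [V0 p [V0 p [V0 p [V0 m [Z0 [Z0 b] [Z0 [Z0 b] [Z0 b]]] n]]]]
  [V0 p [V0 p [V0 p [V0 m [Z0 [Z0 [Z0 b] [Z0 b]] [Z0 b]] n]]]]

2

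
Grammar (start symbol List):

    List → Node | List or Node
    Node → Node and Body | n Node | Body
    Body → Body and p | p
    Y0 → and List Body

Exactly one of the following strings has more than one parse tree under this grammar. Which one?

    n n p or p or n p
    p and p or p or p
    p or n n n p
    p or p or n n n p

p and p or p or p

n n p or p or n p: 1 tree
p and p or p or p: 2 trees
p or n n n p: 1 tree
p or p or n n n p: 1 tree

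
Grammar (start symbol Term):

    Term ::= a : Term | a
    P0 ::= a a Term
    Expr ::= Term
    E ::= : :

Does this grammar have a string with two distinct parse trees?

Only Term is reachable from Term; ignoring the rest: The reachable grammar is A → atom sep A | atom. Each atom is followed by either the separator (recurse) or end-of-string (stop) — no choice point.

Unambiguous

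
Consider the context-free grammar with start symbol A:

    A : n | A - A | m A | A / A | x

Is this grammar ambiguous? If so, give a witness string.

Witness: m n - n

Derivation 1: A ⇒ A - A ⇒ m A - A ⇒ m n - A ⇒ m n - n
Derivation 2: A ⇒ m A ⇒ m A - A ⇒ m n - A ⇒ m n - n

Two distinct leftmost derivations for the same string.

Ambiguous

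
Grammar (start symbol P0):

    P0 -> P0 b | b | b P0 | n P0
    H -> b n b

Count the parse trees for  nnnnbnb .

1

Parse trees for nnnnbnb:
  [P0 n [P0 n [P0 n [P0 n [P0 b [P0 n [P0 b]]]]]]]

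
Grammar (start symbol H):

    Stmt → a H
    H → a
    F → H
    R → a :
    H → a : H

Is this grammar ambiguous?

Unambiguous

(F, Stmt, R are unreachable from H, so their rules don't affect L(H).) The reachable grammar is A → atom sep A | atom. Each atom is followed by either the separator (recurse) or end-of-string (stop) — no choice point.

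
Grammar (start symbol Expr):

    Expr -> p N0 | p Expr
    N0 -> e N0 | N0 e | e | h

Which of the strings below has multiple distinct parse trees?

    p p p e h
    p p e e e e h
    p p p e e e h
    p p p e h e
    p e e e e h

p p p e h: 1 tree
p p e e e e h: 1 tree
p p p e e e h: 1 tree
p p p e h e: 2 trees
p e e e e h: 1 tree

p p p e h e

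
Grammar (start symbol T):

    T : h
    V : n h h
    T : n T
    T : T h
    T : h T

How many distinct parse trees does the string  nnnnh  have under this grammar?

1

Parse trees for nnnnh:
  [T n [T n [T n [T n [T h]]]]]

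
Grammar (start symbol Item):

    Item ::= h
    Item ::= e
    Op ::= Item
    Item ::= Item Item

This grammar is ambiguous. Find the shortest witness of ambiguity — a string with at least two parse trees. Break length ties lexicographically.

e e e

length 1: no string has ≥2 trees
length 2: no string has ≥2 trees
length 3: e e e has 2 parse trees

Two derivations of e e e:
  Item ⇒ Item Item ⇒ e Item ⇒ e Item Item ⇒ e e Item ⇒ e e e
  Item ⇒ Item Item ⇒ Item Item Item ⇒ e Item Item ⇒ e e Item ⇒ e e e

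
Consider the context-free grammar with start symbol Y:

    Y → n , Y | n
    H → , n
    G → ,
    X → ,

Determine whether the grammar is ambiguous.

Only Y is reachable from Y; ignoring the rest: Right-recursive list with a separator: after each atom, whether the separator follows determines the rule. One parse per string.

Unambiguous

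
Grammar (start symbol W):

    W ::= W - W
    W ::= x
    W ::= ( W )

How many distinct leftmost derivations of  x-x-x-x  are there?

5

Parse trees for x-x-x-x:
  [W [W x] - [W [W x] - [W [W x] - [W x]]]]
  [W [W x] - [W [W [W x] - [W x]] - [W x]]]
  [W [W [W x] - [W x]] - [W [W x] - [W x]]]
  [W [W [W x] - [W [W x] - [W x]]] - [W x]]
  [W [W [W [W x] - [W x]] - [W x]] - [W x]]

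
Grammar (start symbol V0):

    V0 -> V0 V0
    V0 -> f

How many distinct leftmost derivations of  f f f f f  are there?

Parse trees for f f f f f (showing first 6 of 14):
  [V0 [V0 f] [V0 [V0 f] [V0 [V0 f] [V0 [V0 f] [V0 f]]]]]
  [V0 [V0 f] [V0 [V0 f] [V0 [V0 [V0 f] [V0 f]] [V0 f]]]]
  [V0 [V0 f] [V0 [V0 [V0 f] [V0 f]] [V0 [V0 f] [V0 f]]]]
  [V0 [V0 f] [V0 [V0 [V0 f] [V0 [V0 f] [V0 f]]] [V0 f]]]
  [V0 [V0 f] [V0 [V0 [V0 [V0 f] [V0 f]] [V0 f]] [V0 f]]]
  [V0 [V0 [V0 f] [V0 f]] [V0 [V0 f] [V0 [V0 f] [V0 f]]]]

14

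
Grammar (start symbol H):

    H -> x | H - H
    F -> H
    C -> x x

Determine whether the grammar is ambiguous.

Witness: x - x - x

Derivation 1: H ⇒ H - H ⇒ x - H ⇒ x - H - H ⇒ x - x - H ⇒ x - x - x
Derivation 2: H ⇒ H - H ⇒ H - H - H ⇒ x - H - H ⇒ x - x - H ⇒ x - x - x

Two distinct leftmost derivations for the same string.

Ambiguous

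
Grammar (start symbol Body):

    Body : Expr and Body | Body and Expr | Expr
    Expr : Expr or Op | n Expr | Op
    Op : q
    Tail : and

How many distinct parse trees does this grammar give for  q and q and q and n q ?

8

Parse trees for q and q and q and n q:
  [Body [Expr [Op q]] and [Body [Expr [Op q]] and [Body [Expr [Op q]] and [Body [Expr n [Expr [Op q]]]]]]]
  [Body [Expr [Op q]] and [Body [Expr [Op q]] and [Body [Body [Expr [Op q]]] and [Expr n [Expr [Op q]]]]]]
  [Body [Expr [Op q]] and [Body [Body [Expr [Op q]] and [Body [Expr [Op q]]]] and [Expr n [Expr [Op q]]]]]
  [Body [Expr [Op q]] and [Body [Body [Body [Expr [Op q]]] and [Expr [Op q]]] and [Expr n [Expr [Op q]]]]]
  [Body [Body [Expr [Op q]] and [Body [Expr [Op q]] and [Body [Expr [Op q]]]]] and [Expr n [Expr [Op q]]]]
  [Body [Body [Expr [Op q]] and [Body [Body [Expr [Op q]]] and [Expr [Op q]]]] and [Expr n [Expr [Op q]]]]
  [Body [Body [Body [Expr [Op q]] and [Body [Expr [Op q]]]] and [Expr [Op q]]] and [Expr n [Expr [Op q]]]]
  [Body [Body [Body [Body [Expr [Op q]]] and [Expr [Op q]]] and [Expr [Op q]]] and [Expr n [Expr [Op q]]]]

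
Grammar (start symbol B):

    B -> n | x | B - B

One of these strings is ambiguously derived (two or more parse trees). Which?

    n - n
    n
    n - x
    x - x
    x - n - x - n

n - n: 1 tree
n: 1 tree
n - x: 1 tree
x - x: 1 tree
x - n - x - n: 5 trees

x - n - x - n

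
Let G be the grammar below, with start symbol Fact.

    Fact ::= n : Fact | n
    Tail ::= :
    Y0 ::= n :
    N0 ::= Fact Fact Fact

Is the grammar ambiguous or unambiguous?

Unambiguous

(Tail, Y0, N0 are unreachable from Fact, so their rules don't affect L(Fact).) The reachable grammar is A → atom sep A | atom. Each atom is followed by either the separator (recurse) or end-of-string (stop) — no choice point.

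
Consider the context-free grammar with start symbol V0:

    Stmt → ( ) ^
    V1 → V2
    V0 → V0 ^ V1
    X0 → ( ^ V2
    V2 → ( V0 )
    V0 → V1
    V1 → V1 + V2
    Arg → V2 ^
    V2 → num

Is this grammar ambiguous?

Unambiguous

(Stmt, X0, Arg are unreachable from V0, so their rules don't affect L(V0).) V0 → V0 ^ V1 | V1  ;  V1 → V1 + V2 | V2  — a left-associative chain with V2 at the bottom. Each string factors uniquely by precedence.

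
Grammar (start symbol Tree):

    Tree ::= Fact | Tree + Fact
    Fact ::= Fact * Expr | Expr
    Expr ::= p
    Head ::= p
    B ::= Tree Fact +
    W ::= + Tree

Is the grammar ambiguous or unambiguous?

Unambiguous

(Head, B, W are unreachable from Tree, so their rules don't affect L(Tree).) This is a standard precedence ladder (Tree over Fact over Expr), with each level left-recursive on its own operator ('+' at Tree, '*' at Fact). That structure is LR(1), hence unambiguous.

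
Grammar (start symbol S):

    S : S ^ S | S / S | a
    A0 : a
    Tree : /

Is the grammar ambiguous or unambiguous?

Witness: a / a / a

Derivation 1: S ⇒ S / S ⇒ S / S / S ⇒ a / S / S ⇒ a / a / S ⇒ a / a / a
Derivation 2: S ⇒ S / S ⇒ a / S ⇒ a / S / S ⇒ a / a / S ⇒ a / a / a

Two distinct leftmost derivations for the same string.

Ambiguous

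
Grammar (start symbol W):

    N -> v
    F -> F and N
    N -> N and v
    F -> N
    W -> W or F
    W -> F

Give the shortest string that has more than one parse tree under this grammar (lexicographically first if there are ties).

v and v

length 1: no string has ≥2 trees
length 3: v and v has 2 parse trees

Two derivations of v and v:
  W ⇒ F ⇒ F and N ⇒ N and N ⇒ v and N ⇒ v and v
  W ⇒ F ⇒ N ⇒ N and v ⇒ v and v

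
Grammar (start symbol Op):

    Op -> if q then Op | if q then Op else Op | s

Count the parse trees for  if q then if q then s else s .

2

Parse trees for if q then if q then s else s:
  [Op if q then [Op if q then [Op s] else [Op s]]]
  [Op if q then [Op if q then [Op s]] else [Op s]]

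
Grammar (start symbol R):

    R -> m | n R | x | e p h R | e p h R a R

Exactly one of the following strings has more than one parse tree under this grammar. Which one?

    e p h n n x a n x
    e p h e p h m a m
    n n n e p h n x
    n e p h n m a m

e p h e p h m a m

e p h n n x a n x: 1 tree
e p h e p h m a m: 2 trees
n n n e p h n x: 1 tree
n e p h n m a m: 1 tree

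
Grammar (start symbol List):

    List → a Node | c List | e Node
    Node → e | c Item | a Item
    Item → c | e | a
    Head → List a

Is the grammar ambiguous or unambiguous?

Unambiguous

Only List, Node, Item are reachable from List; ignoring the rest: Restricted to the reachable nonterminals, every rule has the form A → t or A → t B, and no two rules for the same A share a first terminal. The grammar encodes a DFA — one run per string.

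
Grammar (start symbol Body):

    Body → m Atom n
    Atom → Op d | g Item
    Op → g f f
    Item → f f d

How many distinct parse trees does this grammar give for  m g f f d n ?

Parse trees for m g f f d n:
  [Body m [Atom [Op g f f] d] n]
  [Body m [Atom g [Item f f d]] n]

2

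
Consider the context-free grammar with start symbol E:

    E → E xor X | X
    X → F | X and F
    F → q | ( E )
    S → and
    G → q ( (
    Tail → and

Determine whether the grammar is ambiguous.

Only E, X, F are reachable from E; ignoring the rest: This is a standard precedence ladder (E over X over F), with each level left-recursive on its own operator ('xor' at E, 'and' at X). That structure is LR(1), hence unambiguous.

Unambiguous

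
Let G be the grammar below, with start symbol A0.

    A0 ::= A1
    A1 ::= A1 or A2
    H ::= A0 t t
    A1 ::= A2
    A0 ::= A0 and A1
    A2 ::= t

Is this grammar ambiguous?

Only A0, A1, A2 are reachable from A0; ignoring the rest: A0 → A0 and A1 | A1  ;  A1 → A1 or A2 | A2  — a left-associative chain with A2 at the bottom. Each string factors uniquely by precedence.

Unambiguous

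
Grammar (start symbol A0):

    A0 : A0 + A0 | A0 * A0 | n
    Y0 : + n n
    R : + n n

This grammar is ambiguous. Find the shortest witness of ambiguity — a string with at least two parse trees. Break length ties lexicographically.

n * n * n

length 1: no string has ≥2 trees
length 3: no string has ≥2 trees
length 5: n * n * n has 2 parse trees

Two derivations of n * n * n:
  A0 ⇒ A0 * A0 ⇒ A0 * A0 * A0 ⇒ n * A0 * A0 ⇒ n * n * A0 ⇒ n * n * n
  A0 ⇒ A0 * A0 ⇒ n * A0 ⇒ n * A0 * A0 ⇒ n * n * A0 ⇒ n * n * n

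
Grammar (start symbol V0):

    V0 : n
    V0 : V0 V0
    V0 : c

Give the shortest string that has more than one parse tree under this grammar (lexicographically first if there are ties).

c c c

length 1: no string has ≥2 trees
length 2: no string has ≥2 trees
length 3: c c c has 2 parse trees

Two derivations of c c c:
  V0 ⇒ V0 V0 ⇒ V0 V0 V0 ⇒ c V0 V0 ⇒ c c V0 ⇒ c c c
  V0 ⇒ V0 V0 ⇒ c V0 ⇒ c V0 V0 ⇒ c c V0 ⇒ c c c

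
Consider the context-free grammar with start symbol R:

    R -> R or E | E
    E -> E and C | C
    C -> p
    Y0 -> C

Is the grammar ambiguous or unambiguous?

Unambiguous

Only R, E, C are reachable from R; ignoring the rest: This is a standard precedence ladder (R over E over C), with each level left-recursive on its own operator ('or' at R, 'and' at E). That structure is LR(1), hence unambiguous.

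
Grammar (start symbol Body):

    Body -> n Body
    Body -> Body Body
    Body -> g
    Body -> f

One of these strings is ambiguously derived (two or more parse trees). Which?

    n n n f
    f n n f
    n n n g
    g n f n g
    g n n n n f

n n n f: 1 tree
f n n f: 1 tree
n n n g: 1 tree
g n f n g: 3 trees
g n n n n f: 1 tree

g n f n g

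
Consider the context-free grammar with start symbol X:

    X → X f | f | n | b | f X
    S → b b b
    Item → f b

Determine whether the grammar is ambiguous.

Ambiguous

Witness: f f

Derivation 1: X ⇒ X f ⇒ f f
Derivation 2: X ⇒ f X ⇒ f f

Two distinct leftmost derivations for the same string.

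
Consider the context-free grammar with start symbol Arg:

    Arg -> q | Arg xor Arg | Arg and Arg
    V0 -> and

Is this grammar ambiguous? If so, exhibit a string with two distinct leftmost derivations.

Ambiguous

Witness: q and q and q

Derivation 1: Arg ⇒ Arg and Arg ⇒ q and Arg ⇒ q and Arg and Arg ⇒ q and q and Arg ⇒ q and q and q
Derivation 2: Arg ⇒ Arg and Arg ⇒ Arg and Arg and Arg ⇒ q and Arg and Arg ⇒ q and q and Arg ⇒ q and q and q

Two distinct leftmost derivations for the same string.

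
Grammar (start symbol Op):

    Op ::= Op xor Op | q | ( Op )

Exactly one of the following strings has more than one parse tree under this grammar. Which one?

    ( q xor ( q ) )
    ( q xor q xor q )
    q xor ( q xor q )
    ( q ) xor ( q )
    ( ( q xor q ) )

( q xor q xor q )

( q xor ( q ) ): 1 tree
( q xor q xor q ): 2 trees
q xor ( q xor q ): 1 tree
( q ) xor ( q ): 1 tree
( ( q xor q ) ): 1 tree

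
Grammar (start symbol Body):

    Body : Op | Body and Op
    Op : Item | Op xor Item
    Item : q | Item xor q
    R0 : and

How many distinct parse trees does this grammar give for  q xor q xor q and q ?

4

Parse trees for q xor q xor q and q:
  [Body [Body [Op [Item [Item [Item q] xor q] xor q]]] and [Op [Item q]]]
  [Body [Body [Op [Op [Item q]] xor [Item [Item q] xor q]]] and [Op [Item q]]]
  [Body [Body [Op [Op [Item [Item q] xor q]] xor [Item q]]] and [Op [Item q]]]
  [Body [Body [Op [Op [Op [Item q]] xor [Item q]] xor [Item q]]] and [Op [Item q]]]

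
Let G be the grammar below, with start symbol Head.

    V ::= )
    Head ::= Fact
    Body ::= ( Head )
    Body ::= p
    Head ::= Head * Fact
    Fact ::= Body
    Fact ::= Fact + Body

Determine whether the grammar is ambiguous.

Unambiguous

Only Head, Fact, Body are reachable from Head; ignoring the rest: Head → Head * Fact | Fact  ;  Fact → Fact + Body | Body  — a left-associative chain with Body at the bottom. Each string factors uniquely by precedence.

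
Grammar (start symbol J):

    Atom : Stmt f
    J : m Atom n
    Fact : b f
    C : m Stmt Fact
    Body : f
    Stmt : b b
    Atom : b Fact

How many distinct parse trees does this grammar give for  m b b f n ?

2

Parse trees for m b b f n:
  [J m [Atom [Stmt b b] f] n]
  [J m [Atom b [Fact b f]] n]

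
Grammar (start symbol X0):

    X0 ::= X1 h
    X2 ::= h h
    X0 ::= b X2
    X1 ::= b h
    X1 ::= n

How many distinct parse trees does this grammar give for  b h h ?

2

Parse trees for b h h:
  [X0 [X1 b h] h]
  [X0 b [X2 h h]]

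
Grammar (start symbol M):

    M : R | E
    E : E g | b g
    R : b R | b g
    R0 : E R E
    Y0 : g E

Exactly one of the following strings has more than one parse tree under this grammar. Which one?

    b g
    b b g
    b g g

b g: 2 trees
b b g: 1 tree
b g g: 1 tree

b g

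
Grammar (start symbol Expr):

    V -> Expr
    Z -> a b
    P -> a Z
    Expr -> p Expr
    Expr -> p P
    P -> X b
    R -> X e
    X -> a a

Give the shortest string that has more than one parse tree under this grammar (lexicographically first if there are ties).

length 4: p a a b has 2 parse trees

Two derivations of p a a b:
  Expr ⇒ p P ⇒ p a Z ⇒ p a a b
  Expr ⇒ p P ⇒ p X b ⇒ p a a b

p a a b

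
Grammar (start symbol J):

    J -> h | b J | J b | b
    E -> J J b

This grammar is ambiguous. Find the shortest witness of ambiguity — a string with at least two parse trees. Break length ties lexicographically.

length 1: no string has ≥2 trees
length 2: b b has 2 parse trees

Two derivations of b b:
  J ⇒ b J ⇒ b b
  J ⇒ J b ⇒ b b

b b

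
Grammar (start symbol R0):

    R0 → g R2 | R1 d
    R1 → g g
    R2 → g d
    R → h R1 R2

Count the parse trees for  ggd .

Parse trees for ggd:
  [R0 g [R2 g d]]
  [R0 [R1 g g] d]

2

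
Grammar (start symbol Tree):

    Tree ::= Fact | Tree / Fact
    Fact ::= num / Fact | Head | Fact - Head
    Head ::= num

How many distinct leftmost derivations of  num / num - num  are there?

Parse trees for num / num - num:
  [Tree [Fact num / [Fact [Fact [Head num]] - [Head num]]]]
  [Tree [Fact [Fact num / [Fact [Head num]]] - [Head num]]]
  [Tree [Tree [Fact [Head num]]] / [Fact [Fact [Head num]] - [Head num]]]

3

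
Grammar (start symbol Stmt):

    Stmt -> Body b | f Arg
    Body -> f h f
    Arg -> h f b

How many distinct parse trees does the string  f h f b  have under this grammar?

2

Parse trees for f h f b:
  [Stmt [Body f h f] b]
  [Stmt f [Arg h f b]]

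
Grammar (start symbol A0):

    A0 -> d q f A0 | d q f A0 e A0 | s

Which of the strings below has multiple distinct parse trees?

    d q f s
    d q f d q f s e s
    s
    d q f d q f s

d q f d q f s e s

d q f s: 1 tree
d q f d q f s e s: 2 trees
s: 1 tree
d q f d q f s: 1 tree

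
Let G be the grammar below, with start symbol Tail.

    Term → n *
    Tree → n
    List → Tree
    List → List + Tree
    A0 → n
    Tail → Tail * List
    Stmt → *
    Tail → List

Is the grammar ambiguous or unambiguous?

Only Tail, List, Tree are reachable from Tail; ignoring the rest: The grammar is stratified — Tail handles '*' (left-recursive), List handles '+', Tree atoms. Each operator has a fixed associativity and precedence level, so every string has one parse.

Unambiguous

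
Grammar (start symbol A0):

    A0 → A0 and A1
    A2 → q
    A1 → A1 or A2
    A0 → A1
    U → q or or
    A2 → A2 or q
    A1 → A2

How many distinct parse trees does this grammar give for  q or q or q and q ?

Parse trees for q or q or q and q:
  [A0 [A0 [A1 [A1 [A2 q]] or [A2 [A2 q] or q]]] and [A1 [A2 q]]]
  [A0 [A0 [A1 [A1 [A1 [A2 q]] or [A2 q]] or [A2 q]]] and [A1 [A2 q]]]
  [A0 [A0 [A1 [A1 [A2 [A2 q] or q]] or [A2 q]]] and [A1 [A2 q]]]
  [A0 [A0 [A1 [A2 [A2 [A2 q] or q] or q]]] and [A1 [A2 q]]]

4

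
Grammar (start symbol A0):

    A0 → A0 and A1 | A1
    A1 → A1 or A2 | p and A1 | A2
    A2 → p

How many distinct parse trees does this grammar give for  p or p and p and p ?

2

Parse trees for p or p and p and p:
  [A0 [A0 [A1 [A1 [A2 p]] or [A2 p]]] and [A1 p and [A1 [A2 p]]]]
  [A0 [A0 [A0 [A1 [A1 [A2 p]] or [A2 p]]] and [A1 [A2 p]]] and [A1 [A2 p]]]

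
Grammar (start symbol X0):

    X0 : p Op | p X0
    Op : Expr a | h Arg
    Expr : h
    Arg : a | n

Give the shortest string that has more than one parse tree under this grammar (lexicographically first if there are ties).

length 3: p h a has 2 parse trees

Two derivations of p h a:
  X0 ⇒ p Op ⇒ p Expr a ⇒ p h a
  X0 ⇒ p Op ⇒ p h Arg ⇒ p h a

p h a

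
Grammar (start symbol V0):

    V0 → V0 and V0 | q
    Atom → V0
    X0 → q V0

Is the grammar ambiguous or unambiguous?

Witness: q and q and q

Derivation 1: V0 ⇒ V0 and V0 ⇒ V0 and V0 and V0 ⇒ q and V0 and V0 ⇒ q and q and V0 ⇒ q and q and q
Derivation 2: V0 ⇒ V0 and V0 ⇒ q and V0 ⇒ q and V0 and V0 ⇒ q and q and V0 ⇒ q and q and q

Two distinct leftmost derivations for the same string.

Ambiguous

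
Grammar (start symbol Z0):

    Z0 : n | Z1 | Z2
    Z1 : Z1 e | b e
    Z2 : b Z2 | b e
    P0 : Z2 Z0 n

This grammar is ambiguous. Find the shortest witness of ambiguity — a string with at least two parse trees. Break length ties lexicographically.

b e

length 1: no string has ≥2 trees
length 2: b e has 2 parse trees

Two derivations of b e:
  Z0 ⇒ Z1 ⇒ b e
  Z0 ⇒ Z2 ⇒ b e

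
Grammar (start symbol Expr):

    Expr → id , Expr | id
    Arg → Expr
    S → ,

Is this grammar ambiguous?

(Arg, S are unreachable from Expr, so their rules don't affect L(Expr).) The reachable grammar is A → atom sep A | atom. Each atom is followed by either the separator (recurse) or end-of-string (stop) — no choice point.

Unambiguous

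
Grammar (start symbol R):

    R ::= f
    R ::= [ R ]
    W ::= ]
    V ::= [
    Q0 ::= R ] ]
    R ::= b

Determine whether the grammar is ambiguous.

Unambiguous

(Q0, W, V are unreachable from R, so their rules don't affect L(R).) L(R) is { openⁿ atom closeⁿ : n ≥ 0 }. The bracket depth fixes n, and the derivation is forced at every step.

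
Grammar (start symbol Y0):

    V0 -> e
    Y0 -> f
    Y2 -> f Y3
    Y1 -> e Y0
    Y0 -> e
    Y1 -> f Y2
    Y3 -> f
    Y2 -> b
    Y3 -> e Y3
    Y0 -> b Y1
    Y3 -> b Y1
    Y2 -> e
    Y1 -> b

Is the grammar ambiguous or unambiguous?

Unambiguous

(V0 is unreachable from Y0, so its rules don't affect L(Y0).) Each reachable nonterminal has at most one production per leading terminal, and all productions are right-linear; the derivation is determined token-by-token.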